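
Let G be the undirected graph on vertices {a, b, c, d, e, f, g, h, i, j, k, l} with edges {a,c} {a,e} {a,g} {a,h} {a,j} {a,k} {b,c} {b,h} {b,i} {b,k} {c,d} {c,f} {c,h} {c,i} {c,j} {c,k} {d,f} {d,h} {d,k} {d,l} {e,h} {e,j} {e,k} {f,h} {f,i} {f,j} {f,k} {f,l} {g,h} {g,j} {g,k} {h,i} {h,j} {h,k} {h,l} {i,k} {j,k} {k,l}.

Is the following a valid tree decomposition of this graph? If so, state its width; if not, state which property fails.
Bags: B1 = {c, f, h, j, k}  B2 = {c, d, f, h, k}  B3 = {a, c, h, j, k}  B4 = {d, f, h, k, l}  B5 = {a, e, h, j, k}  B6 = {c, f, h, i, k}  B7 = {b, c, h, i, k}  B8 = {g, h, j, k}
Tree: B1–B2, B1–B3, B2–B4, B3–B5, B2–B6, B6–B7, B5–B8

A tree decomposition must satisfy three properties: every vertex lies in some bag; for every edge, both endpoints lie together in some bag; and for every vertex, the bags containing it form a connected subtree. Here edge (a,g) lies in no bag, so the decomposition is invalid.

No — edge (a,g) lies in no bag.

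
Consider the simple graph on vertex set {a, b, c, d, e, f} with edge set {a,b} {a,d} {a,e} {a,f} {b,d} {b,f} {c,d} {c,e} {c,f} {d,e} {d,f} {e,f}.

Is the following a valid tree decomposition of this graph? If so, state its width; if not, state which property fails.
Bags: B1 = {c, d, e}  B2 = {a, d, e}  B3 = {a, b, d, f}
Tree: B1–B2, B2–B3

A tree decomposition must satisfy three properties: every vertex lies in some bag; for every edge, both endpoints lie together in some bag; and for every vertex, the bags containing it form a connected subtree. Here edge (f,c) lies in no bag, so the decomposition is invalid.

No — edge (f,c) lies in no bag.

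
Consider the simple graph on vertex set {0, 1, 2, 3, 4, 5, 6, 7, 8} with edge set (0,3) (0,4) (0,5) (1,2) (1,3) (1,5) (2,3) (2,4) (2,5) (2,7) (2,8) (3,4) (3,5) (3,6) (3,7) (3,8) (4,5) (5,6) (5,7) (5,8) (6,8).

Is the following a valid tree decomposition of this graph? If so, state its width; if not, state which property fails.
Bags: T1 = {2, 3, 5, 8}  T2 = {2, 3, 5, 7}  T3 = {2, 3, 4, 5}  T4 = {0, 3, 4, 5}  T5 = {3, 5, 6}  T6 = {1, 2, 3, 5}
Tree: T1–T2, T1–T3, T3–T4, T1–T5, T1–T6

A tree decomposition must satisfy three properties: every vertex lies in some bag; for every edge, both endpoints lie together in some bag; and for every vertex, the bags containing it form a connected subtree. Here edge (8,6) lies in no bag, so the decomposition is invalid.

No — edge (8,6) lies in no bag.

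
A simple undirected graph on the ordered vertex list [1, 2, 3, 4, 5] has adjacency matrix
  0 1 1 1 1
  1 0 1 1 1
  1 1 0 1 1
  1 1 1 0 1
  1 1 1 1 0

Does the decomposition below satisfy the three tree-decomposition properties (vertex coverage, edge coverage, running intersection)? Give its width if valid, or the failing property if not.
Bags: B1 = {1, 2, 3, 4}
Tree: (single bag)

No — vertex 5 appears in no bag.

A tree decomposition must satisfy three properties: every vertex lies in some bag; for every edge, both endpoints lie together in some bag; and for every vertex, the bags containing it form a connected subtree. Here vertex 5 appears in no bag, so the decomposition is invalid.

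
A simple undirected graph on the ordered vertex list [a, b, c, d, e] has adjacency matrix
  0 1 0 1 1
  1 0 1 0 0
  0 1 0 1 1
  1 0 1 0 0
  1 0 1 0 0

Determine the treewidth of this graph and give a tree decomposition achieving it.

Treewidth 2.
One such decomposition:
Bags: B1 = {a, c, d}  B2 = {a, c, e}  B3 = {a, b, c}
Tree: B1–B2, B2–B3

Every bag has size at most 3, so the width is 3 − 1 = 2 and tw(G) ≤ 2. Since a–d–c–e–a is a cycle in G, G is not acyclic. Forests are exactly the graphs of treewidth ≤ 1, so tw(G) ≥ 2. Combining the bounds, tw(G) = 2.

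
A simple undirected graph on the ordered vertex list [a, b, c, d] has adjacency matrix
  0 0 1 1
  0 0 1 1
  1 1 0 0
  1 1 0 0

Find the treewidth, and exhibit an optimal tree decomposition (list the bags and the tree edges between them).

Treewidth 2.
One optimal decomposition is:
Bags: B1 = {b, c, d}  B2 = {a, c, d}
Tree: B1–B2

The largest bag has 3 vertices, giving width 2; this decomposition certifies tw(G) ≤ 2. The edges d–b–c–a–d form a cycle, so G is not a tree and its treewidth is at least 2. Hence tw(G) = 2 exactly.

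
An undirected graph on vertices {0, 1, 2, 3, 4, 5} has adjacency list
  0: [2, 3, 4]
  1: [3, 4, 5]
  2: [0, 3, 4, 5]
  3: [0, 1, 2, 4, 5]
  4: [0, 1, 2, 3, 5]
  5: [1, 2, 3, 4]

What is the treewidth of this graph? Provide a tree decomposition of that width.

Every bag has size at most 4, so the width is 4 − 1 = 3 and tw(G) ≤ 3. For the lower bound, the 4 vertices {1, 3, 4, 5} are pairwise adjacent, and any tree decomposition puts a clique entirely inside one bag — forcing width ≥ 3. Hence tw(G) = 3 exactly.

Treewidth 3.
Bags: B1 = {2, 3, 4, 5}  B2 = {1, 3, 4, 5}  B3 = {0, 2, 3, 4}
Tree: B1–B2, B1–B3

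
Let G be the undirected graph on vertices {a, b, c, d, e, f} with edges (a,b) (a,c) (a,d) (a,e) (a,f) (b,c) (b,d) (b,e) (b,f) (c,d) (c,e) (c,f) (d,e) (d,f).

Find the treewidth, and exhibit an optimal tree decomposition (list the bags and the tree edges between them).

Treewidth 4.
One optimal decomposition is:
Bags: B1 = {a, b, c, d, e}  B2 = {a, b, c, d, f}
Tree: B1–B2

Every bag has size at most 5, so the width is 5 − 1 = 4 and tw(G) ≤ 4. Conversely, {a, b, c, d, e} is a clique of size 5, and the vertices of any clique must share a bag in every tree decomposition; so some bag has ≥ 5 vertices and tw(G) ≥ 4. Therefore the treewidth is 4.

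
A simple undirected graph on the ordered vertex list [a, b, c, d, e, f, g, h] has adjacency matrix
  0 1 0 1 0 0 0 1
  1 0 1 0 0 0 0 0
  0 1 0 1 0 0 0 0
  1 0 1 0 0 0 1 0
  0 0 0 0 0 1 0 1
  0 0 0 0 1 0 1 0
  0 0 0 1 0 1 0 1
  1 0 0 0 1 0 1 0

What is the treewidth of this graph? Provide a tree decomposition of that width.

The largest bag has 3 vertices, giving width 2; this decomposition certifies tw(G) ≤ 2. Since b–c–d–a–b is a cycle in G, G is not acyclic. Forests are exactly the graphs of treewidth ≤ 1, so tw(G) ≥ 2. Hence tw(G) = 2 exactly.

Treewidth 2.
Bags: B1 = {a, b, c}  B2 = {a, c, d}  B3 = {a, d, h}  B4 = {d, g, h}  B5 = {e, g, h}  B6 = {e, f, g}
Tree: B1–B2, B2–B3, B3–B4, B4–B5, B5–B6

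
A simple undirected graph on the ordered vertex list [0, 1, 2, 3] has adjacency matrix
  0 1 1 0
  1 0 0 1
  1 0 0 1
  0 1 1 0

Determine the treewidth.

2

A width-2 tree decomposition is:
Bags: B1 = {0, 2, 3}  B2 = {0, 1, 3}
Tree: B1–B2
Every bag has size at most 3, so the width is 3 − 1 = 2 and tw(G) ≤ 2. Since 3–2–0–1–3 is a cycle in G, G is not acyclic. Forests are exactly the graphs of treewidth ≤ 1, so tw(G) ≥ 2. The upper and lower bounds meet at 2, so that is the treewidth.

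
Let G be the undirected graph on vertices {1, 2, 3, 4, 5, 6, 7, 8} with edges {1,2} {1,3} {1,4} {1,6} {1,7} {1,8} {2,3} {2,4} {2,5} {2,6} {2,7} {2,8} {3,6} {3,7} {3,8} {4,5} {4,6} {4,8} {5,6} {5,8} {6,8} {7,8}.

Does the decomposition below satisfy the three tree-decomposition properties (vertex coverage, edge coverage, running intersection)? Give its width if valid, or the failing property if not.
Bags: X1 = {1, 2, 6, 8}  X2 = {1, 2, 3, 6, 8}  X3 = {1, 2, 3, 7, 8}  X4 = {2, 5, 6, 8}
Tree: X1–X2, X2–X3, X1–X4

A tree decomposition must satisfy three properties: every vertex lies in some bag; for every edge, both endpoints lie together in some bag; and for every vertex, the bags containing it form a connected subtree. Here vertex 4 appears in no bag, so the decomposition is invalid.

No — vertex 4 appears in no bag.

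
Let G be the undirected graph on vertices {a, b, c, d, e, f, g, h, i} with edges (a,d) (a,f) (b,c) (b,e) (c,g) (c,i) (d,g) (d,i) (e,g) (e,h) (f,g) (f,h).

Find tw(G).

3

A width-3 tree decomposition is:
Bags: B1 = {a, e, f, h}  B2 = {a, e, f, g}  B3 = {a, d, e, g}  B4 = {b, d, e, g}  B5 = {b, c, d, g}  B6 = {b, c, d, i}
Tree: B1–B2, B2–B3, B3–B4, B4–B5, B5–B6
The largest bag has 4 vertices, giving width 3; this decomposition certifies tw(G) ≤ 3. For the lower bound: the 4 vertex sets {a,f,h}, {e}, {g}, {b,c,d,i} are disjoint, each induces a connected subgraph, and every pair is joined by at least one edge of G. Contracting each set to a single vertex therefore yields K_{4} as a minor, and since treewidth is minor-monotone, tw(G) ≥ tw(K_{4}) = 3. Combining the bounds, tw(G) = 3.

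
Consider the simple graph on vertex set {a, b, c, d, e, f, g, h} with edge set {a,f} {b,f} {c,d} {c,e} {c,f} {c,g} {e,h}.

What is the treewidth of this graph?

1

A width-1 tree decomposition is:
Bags: B1 = {c, d}  B2 = {c, f}  B3 = {c, g}  B4 = {a, f}  B5 = {b, f}  B6 = {c, e}  B7 = {e, h}
Tree: B1–B2, B1–B3, B2–B4, B4–B5, B2–B6, B6–B7
Each bag holds 2 vertices, so the decomposition has width 1, which upper-bounds the treewidth. Since G has at least one edge (e.g. d–c), it is not an edgeless graph, so tw(G) ≥ 1. Combining the bounds, tw(G) = 1.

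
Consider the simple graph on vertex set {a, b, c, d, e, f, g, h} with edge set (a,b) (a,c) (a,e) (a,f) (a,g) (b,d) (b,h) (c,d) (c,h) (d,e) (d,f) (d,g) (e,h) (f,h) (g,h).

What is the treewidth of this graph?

A width-3 tree decomposition is:
Bags: B1 = {a, d, f, h}  B2 = {a, c, d, h}  B3 = {a, d, g, h}  B4 = {a, b, d, h}  B5 = {a, d, e, h}
Tree: B1–B2, B2–B3, B3–B4, B4–B5
Each bag holds 4 vertices, so the decomposition has width 3, which upper-bounds the treewidth. For the lower bound: the 4 vertex sets {f,h}, {c,d}, {a}, {g} are disjoint, each induces a connected subgraph, and every pair is joined by at least one edge of G. Contracting each set to a single vertex therefore yields K_{4} as a minor, and since treewidth is minor-monotone, tw(G) ≥ tw(K_{4}) = 3. Combining the bounds, tw(G) = 3.

3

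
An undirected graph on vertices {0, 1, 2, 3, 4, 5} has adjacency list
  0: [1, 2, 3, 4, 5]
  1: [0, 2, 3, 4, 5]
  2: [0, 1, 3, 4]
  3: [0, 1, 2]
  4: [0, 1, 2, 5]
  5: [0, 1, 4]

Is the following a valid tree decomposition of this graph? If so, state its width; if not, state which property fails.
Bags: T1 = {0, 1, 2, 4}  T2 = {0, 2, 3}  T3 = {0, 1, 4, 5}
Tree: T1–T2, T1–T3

A tree decomposition must satisfy three properties: every vertex lies in some bag; for every edge, both endpoints lie together in some bag; and for every vertex, the bags containing it form a connected subtree. Here edge (1,3) lies in no bag, so the decomposition is invalid.

No — edge (1,3) lies in no bag.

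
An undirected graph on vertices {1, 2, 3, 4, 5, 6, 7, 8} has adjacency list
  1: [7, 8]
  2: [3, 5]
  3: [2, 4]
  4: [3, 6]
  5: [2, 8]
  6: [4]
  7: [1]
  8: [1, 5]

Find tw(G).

A width-1 tree decomposition is:
Bags: B1 = {1, 7}  B2 = {1, 8}  B3 = {5, 8}  B4 = {2, 5}  B5 = {2, 3}  B6 = {3, 4}  B7 = {4, 6}
Tree: B1–B2, B2–B3, B3–B4, B4–B5, B5–B6, B6–B7
The largest bag has 2 vertices, giving width 1; this decomposition certifies tw(G) ≤ 1. Any graph with an edge has treewidth ≥ 1, and G has the edge 7–1. Therefore the treewidth is 1.

1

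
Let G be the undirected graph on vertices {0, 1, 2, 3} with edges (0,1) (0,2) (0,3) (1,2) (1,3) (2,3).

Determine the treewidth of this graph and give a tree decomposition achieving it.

With just one bag of size 4, the width is 4 − 1 = 3, so tw(G) ≤ 3. On the other hand G contains the 4-clique {0, 1, 2, 3}. A clique must lie in a single bag of any decomposition, so no decomposition can have width below 3. Combining the bounds, tw(G) = 3.

Treewidth 3.
One optimal decomposition is:
Bags: B1 = {0, 1, 2, 3}
Tree: (single bag)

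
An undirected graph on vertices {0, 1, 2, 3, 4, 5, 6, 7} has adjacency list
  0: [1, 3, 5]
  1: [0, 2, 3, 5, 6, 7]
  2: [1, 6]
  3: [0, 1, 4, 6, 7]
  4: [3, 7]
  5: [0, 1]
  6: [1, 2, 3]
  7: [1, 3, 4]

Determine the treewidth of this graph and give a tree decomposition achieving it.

The largest bag has 3 vertices, giving width 2; this decomposition certifies tw(G) ≤ 2. Conversely, {1, 2, 6} is a clique of size 3, and the vertices of any clique must share a bag in every tree decomposition; so some bag has ≥ 3 vertices and tw(G) ≥ 2. Hence tw(G) = 2 exactly.

Treewidth 2.
One such decomposition:
Bags: B1 = {1, 3, 6}  B2 = {0, 1, 3}  B3 = {1, 3, 7}  B4 = {3, 4, 7}  B5 = {0, 1, 5}  B6 = {1, 2, 6}
Tree: B1–B2, B2–B3, B3–B4, B2–B5, B1–B6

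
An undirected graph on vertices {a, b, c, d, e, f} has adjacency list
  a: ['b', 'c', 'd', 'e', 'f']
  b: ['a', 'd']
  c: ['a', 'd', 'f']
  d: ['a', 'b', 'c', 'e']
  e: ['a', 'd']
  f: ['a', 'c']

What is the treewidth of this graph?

2

A width-2 tree decomposition is:
Bags: B1 = {a, b, d}  B2 = {a, d, e}  B3 = {a, c, d}  B4 = {a, c, f}
Tree: B1–B2, B1–B3, B3–B4
Each bag holds 3 vertices, so the decomposition has width 2, which upper-bounds the treewidth. For the lower bound, the 3 vertices {a, d, e} are pairwise adjacent, and any tree decomposition puts a clique entirely inside one bag — forcing width ≥ 2. Combining the bounds, tw(G) = 2.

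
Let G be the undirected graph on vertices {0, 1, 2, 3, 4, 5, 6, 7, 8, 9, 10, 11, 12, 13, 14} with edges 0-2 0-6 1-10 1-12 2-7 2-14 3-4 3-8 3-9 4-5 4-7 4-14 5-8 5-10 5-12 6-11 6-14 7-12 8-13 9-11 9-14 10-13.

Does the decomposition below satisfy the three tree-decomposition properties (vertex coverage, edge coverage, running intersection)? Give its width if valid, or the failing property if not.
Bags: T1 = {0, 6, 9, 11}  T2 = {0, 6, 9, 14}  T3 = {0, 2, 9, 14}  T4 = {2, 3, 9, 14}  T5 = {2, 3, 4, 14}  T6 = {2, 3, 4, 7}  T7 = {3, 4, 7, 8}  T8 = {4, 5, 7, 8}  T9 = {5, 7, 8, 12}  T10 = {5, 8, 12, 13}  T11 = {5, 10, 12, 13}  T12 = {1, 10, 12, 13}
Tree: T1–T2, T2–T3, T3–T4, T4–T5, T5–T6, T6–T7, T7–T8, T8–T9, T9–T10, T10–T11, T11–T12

Checking the three conditions: (i) the bags cover all of {0, 1, 2, 3, 4, 5, 6, 7, 8, 9, 10, 11, 12, 13, 14}; (ii) for each edge, some bag contains both endpoints; (iii) the bags containing any fixed vertex form a subtree. All hold, so the decomposition is valid with width 4 − 1 = 3.

Yes; width 3.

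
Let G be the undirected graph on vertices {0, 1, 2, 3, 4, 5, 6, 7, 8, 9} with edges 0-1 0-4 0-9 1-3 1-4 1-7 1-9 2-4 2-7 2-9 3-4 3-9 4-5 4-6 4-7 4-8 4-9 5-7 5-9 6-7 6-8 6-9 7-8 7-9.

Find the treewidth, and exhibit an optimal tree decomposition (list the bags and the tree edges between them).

Treewidth 3.
One optimal decomposition is:
Bags: B1 = {4, 5, 7, 9}  B2 = {4, 6, 7, 9}  B3 = {1, 4, 7, 9}  B4 = {2, 4, 7, 9}  B5 = {4, 6, 7, 8}  B6 = {0, 1, 4, 9}  B7 = {1, 3, 4, 9}
Tree: B1–B2, B2–B3, B3–B4, B2–B5, B3–B6, B6–B7

Every bag has size at most 4, so the width is 4 − 1 = 3 and tw(G) ≤ 3. On the other hand G contains the 4-clique {4, 6, 7, 8}. A clique must lie in a single bag of any decomposition, so no decomposition can have width below 3. The upper and lower bounds meet at 3, so that is the treewidth.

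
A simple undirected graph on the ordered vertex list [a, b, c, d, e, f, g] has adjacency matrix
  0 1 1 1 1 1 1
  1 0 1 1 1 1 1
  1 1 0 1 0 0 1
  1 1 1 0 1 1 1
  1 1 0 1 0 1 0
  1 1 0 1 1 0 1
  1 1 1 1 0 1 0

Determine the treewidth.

A width-4 tree decomposition is:
Bags: B1 = {a, b, d, f, g}  B2 = {a, b, c, d, g}  B3 = {a, b, d, e, f}
Tree: B1–B2, B1–B3
Each bag holds 5 vertices, so the decomposition has width 4, which upper-bounds the treewidth. Conversely, {a, b, c, d, g} is a clique of size 5, and the vertices of any clique must share a bag in every tree decomposition; so some bag has ≥ 5 vertices and tw(G) ≥ 4. Therefore the treewidth is 4.

4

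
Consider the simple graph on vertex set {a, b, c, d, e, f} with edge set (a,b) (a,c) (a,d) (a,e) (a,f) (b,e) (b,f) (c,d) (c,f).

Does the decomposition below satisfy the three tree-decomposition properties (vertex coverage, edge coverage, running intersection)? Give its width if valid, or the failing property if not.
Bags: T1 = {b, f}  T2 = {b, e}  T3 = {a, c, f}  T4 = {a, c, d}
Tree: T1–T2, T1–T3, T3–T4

No — edge (a,b) lies in no bag.

A tree decomposition must satisfy three properties: every vertex lies in some bag; for every edge, both endpoints lie together in some bag; and for every vertex, the bags containing it form a connected subtree. Here edge (a,b) lies in no bag, so the decomposition is invalid.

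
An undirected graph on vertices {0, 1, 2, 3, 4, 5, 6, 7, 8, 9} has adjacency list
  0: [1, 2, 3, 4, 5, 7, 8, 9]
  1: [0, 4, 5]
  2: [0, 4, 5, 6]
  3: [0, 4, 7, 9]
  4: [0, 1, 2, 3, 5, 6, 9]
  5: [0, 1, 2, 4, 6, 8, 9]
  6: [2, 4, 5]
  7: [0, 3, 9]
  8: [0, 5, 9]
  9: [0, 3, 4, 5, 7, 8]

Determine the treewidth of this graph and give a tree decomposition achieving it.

Treewidth 3.
One such decomposition:
Bags: B1 = {0, 3, 4, 9}  B2 = {0, 4, 5, 9}  B3 = {0, 3, 7, 9}  B4 = {0, 2, 4, 5}  B5 = {0, 5, 8, 9}  B6 = {0, 1, 4, 5}  B7 = {2, 4, 5, 6}
Tree: B1–B2, B1–B3, B2–B4, B2–B5, B2–B6, B4–B7

Each bag holds 4 vertices, so the decomposition has width 3, which upper-bounds the treewidth. On the other hand G contains the 4-clique {0, 5, 8, 9}. A clique must lie in a single bag of any decomposition, so no decomposition can have width below 3. Therefore the treewidth is 3.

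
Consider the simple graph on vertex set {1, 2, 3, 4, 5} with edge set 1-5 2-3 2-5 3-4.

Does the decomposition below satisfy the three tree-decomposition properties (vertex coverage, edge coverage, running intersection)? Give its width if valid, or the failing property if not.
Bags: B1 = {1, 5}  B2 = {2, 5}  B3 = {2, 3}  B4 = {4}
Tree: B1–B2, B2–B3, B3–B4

No — edge (3,4) lies in no bag.

A tree decomposition must satisfy three properties: every vertex lies in some bag; for every edge, both endpoints lie together in some bag; and for every vertex, the bags containing it form a connected subtree. Here edge (3,4) lies in no bag, so the decomposition is invalid.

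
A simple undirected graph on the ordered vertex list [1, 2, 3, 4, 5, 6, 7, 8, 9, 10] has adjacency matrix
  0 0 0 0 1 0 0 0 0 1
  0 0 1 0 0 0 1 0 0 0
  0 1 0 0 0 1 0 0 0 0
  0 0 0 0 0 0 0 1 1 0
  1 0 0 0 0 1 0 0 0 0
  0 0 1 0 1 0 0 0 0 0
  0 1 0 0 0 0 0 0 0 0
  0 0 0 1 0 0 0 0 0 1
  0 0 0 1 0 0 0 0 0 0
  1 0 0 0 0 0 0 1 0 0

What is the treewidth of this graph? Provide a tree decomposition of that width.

Treewidth 1.
One optimal decomposition is:
Bags: B1 = {2, 7}  B2 = {2, 3}  B3 = {3, 6}  B4 = {5, 6}  B5 = {1, 5}  B6 = {1, 10}  B7 = {8, 10}  B8 = {4, 8}  B9 = {4, 9}
Tree: B1–B2, B2–B3, B3–B4, B4–B5, B5–B6, B6–B7, B7–B8, B8–B9

Each bag holds 2 vertices, so the decomposition has width 1, which upper-bounds the treewidth. Any graph with an edge has treewidth ≥ 1, and G has the edge 7–2. Combining the bounds, tw(G) = 1.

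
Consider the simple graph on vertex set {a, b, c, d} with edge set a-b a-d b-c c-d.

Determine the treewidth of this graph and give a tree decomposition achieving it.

Treewidth 2.
One optimal decomposition is:
Bags: B1 = {a, b, c}  B2 = {a, c, d}
Tree: B1–B2

Each bag holds 3 vertices, so the decomposition has width 2, which upper-bounds the treewidth. Since c–b–a–d–c is a cycle in G, G is not acyclic. Forests are exactly the graphs of treewidth ≤ 1, so tw(G) ≥ 2. Therefore the treewidth is 2.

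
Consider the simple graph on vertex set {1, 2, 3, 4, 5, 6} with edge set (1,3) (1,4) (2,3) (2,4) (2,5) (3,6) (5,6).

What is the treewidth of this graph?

A width-2 tree decomposition is:
Bags: B1 = {2, 5, 6}  B2 = {2, 3, 6}  B3 = {2, 3, 4}  B4 = {1, 3, 4}
Tree: B1–B2, B2–B3, B3–B4
Each bag holds 3 vertices, so the decomposition has width 2, which upper-bounds the treewidth. For the lower bound, G contains the cycle 5–6–3–2–5, so G is not a forest; only forests have treewidth ≤ 1, hence tw(G) ≥ 2. Therefore the treewidth is 2.

2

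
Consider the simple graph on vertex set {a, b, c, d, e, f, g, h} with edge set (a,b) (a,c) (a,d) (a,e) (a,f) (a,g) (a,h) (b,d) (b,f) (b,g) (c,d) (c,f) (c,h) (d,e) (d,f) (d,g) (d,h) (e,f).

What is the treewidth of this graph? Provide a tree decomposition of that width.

Treewidth 3.
One optimal decomposition is:
Bags: B1 = {a, b, d, f}  B2 = {a, c, d, f}  B3 = {a, c, d, h}  B4 = {a, d, e, f}  B5 = {a, b, d, g}
Tree: B1–B2, B2–B3, B1–B4, B1–B5

Every bag has size at most 4, so the width is 4 − 1 = 3 and tw(G) ≤ 3. Conversely, {a, b, d, g} is a clique of size 4, and the vertices of any clique must share a bag in every tree decomposition; so some bag has ≥ 4 vertices and tw(G) ≥ 3. Combining the bounds, tw(G) = 3.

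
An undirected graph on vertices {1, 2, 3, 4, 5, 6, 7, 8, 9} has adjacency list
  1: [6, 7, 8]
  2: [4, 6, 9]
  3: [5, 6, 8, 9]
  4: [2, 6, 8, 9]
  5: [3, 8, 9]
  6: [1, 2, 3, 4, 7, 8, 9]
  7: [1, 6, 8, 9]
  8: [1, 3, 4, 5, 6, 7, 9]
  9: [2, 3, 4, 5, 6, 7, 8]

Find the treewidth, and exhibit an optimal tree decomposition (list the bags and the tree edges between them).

The largest bag has 4 vertices, giving width 3; this decomposition certifies tw(G) ≤ 3. On the other hand G contains the 4-clique {3, 5, 8, 9}. A clique must lie in a single bag of any decomposition, so no decomposition can have width below 3. Hence tw(G) = 3 exactly.

Treewidth 3.
Bags: B1 = {3, 5, 8, 9}  B2 = {3, 6, 8, 9}  B3 = {6, 7, 8, 9}  B4 = {1, 6, 7, 8}  B5 = {4, 6, 8, 9}  B6 = {2, 4, 6, 9}
Tree: B1–B2, B2–B3, B3–B4, B2–B5, B5–B6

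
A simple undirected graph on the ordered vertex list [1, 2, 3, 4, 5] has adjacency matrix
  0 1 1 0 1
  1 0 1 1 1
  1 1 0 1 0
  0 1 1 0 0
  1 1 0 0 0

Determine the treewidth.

2

A width-2 tree decomposition is:
Bags: B1 = {2, 3, 4}  B2 = {1, 2, 3}  B3 = {1, 2, 5}
Tree: B1–B2, B2–B3
The largest bag has 3 vertices, giving width 2; this decomposition certifies tw(G) ≤ 2. For the lower bound, the 3 vertices {1, 2, 3} are pairwise adjacent, and any tree decomposition puts a clique entirely inside one bag — forcing width ≥ 2. The upper and lower bounds meet at 2, so that is the treewidth.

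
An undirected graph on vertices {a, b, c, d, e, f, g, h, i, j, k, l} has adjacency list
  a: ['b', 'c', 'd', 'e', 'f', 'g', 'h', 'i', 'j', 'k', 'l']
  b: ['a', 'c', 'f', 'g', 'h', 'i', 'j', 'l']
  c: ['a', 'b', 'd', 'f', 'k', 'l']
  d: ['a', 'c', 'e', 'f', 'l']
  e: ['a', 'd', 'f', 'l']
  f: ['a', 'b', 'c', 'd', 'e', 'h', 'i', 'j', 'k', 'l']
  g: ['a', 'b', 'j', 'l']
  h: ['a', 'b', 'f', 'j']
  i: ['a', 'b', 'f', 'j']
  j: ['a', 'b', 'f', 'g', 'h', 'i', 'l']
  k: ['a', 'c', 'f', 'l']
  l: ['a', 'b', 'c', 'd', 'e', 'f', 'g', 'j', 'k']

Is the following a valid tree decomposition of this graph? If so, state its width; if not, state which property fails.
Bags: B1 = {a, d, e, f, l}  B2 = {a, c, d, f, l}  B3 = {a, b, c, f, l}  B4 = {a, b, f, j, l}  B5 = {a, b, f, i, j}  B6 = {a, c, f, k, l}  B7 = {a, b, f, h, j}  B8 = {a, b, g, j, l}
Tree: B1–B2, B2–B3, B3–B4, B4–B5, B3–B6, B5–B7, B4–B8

Every vertex of G appears in some bag (union = {a, b, c, d, e, f, g, h, i, j, k, l}); every edge is covered by a bag; and for each vertex v the set of bags containing v is connected in the bag tree. The decomposition is therefore valid. The largest bag has 5 vertices, so the width is 4.

Yes; width 4.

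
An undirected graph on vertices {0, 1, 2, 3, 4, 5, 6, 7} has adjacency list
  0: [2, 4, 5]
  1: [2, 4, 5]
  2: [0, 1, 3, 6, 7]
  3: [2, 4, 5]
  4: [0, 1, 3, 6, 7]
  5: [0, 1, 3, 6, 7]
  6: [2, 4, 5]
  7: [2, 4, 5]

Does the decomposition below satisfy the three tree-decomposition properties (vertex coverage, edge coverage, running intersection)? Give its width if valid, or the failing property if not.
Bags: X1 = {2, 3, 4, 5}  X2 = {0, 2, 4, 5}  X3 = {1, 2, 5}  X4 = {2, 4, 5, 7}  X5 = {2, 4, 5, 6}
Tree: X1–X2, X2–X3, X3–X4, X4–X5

No — edge (4,1) lies in no bag.

A tree decomposition must satisfy three properties: every vertex lies in some bag; for every edge, both endpoints lie together in some bag; and for every vertex, the bags containing it form a connected subtree. Here edge (4,1) lies in no bag, so the decomposition is invalid.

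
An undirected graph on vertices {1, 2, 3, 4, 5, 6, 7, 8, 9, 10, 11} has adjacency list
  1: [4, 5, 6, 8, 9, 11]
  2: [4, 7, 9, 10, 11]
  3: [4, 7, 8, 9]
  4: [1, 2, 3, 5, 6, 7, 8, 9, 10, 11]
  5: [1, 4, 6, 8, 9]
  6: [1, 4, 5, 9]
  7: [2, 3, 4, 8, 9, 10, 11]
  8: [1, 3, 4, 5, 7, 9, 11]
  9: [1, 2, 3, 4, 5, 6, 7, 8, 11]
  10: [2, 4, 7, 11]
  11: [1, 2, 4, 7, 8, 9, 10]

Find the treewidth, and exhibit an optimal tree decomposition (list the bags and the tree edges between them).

Treewidth 4.
One such decomposition:
Bags: B1 = {1, 4, 8, 9, 11}  B2 = {1, 4, 5, 8, 9}  B3 = {4, 7, 8, 9, 11}  B4 = {2, 4, 7, 9, 11}  B5 = {3, 4, 7, 8, 9}  B6 = {2, 4, 7, 10, 11}  B7 = {1, 4, 5, 6, 9}
Tree: B1–B2, B1–B3, B3–B4, B3–B5, B4–B6, B2–B7

The largest bag has 5 vertices, giving width 4; this decomposition certifies tw(G) ≤ 4. For the lower bound, the 5 vertices {1, 4, 8, 9, 11} are pairwise adjacent, and any tree decomposition puts a clique entirely inside one bag — forcing width ≥ 4. Therefore the treewidth is 4.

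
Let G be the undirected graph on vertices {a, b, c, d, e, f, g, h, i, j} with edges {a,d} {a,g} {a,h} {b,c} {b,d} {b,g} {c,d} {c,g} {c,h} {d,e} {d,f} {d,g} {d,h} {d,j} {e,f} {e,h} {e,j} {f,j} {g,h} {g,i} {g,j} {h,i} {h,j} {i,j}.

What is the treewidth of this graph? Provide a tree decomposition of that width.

Treewidth 3.
One optimal decomposition is:
Bags: B1 = {d, g, h, j}  B2 = {d, e, h, j}  B3 = {c, d, g, h}  B4 = {g, h, i, j}  B5 = {d, e, f, j}  B6 = {b, c, d, g}  B7 = {a, d, g, h}
Tree: B1–B2, B1–B3, B1–B4, B2–B5, B3–B6, B3–B7

Every bag has size at most 4, so the width is 4 − 1 = 3 and tw(G) ≤ 3. For the lower bound, the 4 vertices {d, g, h, j} are pairwise adjacent, and any tree decomposition puts a clique entirely inside one bag — forcing width ≥ 3. Combining the bounds, tw(G) = 3.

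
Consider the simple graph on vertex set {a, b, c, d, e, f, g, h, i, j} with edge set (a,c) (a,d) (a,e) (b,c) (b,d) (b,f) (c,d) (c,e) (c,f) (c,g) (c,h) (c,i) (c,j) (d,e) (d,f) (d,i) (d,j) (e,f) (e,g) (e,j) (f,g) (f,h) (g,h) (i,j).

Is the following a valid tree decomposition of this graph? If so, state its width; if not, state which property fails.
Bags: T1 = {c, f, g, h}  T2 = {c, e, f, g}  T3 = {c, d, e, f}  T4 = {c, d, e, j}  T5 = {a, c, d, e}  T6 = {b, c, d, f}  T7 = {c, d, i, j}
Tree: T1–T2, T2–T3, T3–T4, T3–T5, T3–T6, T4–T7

Yes; width 3.

Every vertex of G appears in some bag (union = {a, b, c, d, e, f, g, h, i, j}); every edge is covered by a bag; and for each vertex v the set of bags containing v is connected in the bag tree. The decomposition is therefore valid. The largest bag has 4 vertices, so the width is 3.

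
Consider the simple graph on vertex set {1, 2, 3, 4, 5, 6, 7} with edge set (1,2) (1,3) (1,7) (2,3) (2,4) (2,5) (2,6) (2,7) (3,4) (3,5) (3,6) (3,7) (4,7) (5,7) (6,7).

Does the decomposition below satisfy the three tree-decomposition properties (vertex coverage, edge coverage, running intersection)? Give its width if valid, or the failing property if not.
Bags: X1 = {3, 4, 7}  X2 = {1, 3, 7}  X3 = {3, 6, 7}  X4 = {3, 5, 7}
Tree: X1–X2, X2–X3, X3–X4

No — vertex 2 appears in no bag.

A tree decomposition must satisfy three properties: every vertex lies in some bag; for every edge, both endpoints lie together in some bag; and for every vertex, the bags containing it form a connected subtree. Here vertex 2 appears in no bag, so the decomposition is invalid.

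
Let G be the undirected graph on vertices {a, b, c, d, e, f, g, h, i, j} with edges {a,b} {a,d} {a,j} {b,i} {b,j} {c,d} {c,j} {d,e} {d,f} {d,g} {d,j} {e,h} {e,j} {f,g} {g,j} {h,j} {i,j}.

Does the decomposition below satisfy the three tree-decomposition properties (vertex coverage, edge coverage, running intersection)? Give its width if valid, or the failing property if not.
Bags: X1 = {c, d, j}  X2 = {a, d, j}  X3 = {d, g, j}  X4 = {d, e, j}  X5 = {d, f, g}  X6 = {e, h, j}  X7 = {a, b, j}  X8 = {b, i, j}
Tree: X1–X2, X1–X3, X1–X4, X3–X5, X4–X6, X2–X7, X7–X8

Yes; width 2.

Vertex coverage: the bags together contain {a, b, c, d, e, f, g, h, i, j}, the full vertex set. Edge coverage: each edge of G has both endpoints in at least one bag. Running intersection: for every vertex, the bags containing it form a connected subtree. All three properties hold, so this is a valid tree decomposition of width max|bag| − 1 = 2, and hence tw(G) ≤ 2.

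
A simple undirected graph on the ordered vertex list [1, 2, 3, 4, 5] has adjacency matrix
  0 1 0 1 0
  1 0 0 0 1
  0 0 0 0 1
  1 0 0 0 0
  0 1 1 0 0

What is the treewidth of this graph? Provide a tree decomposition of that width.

Treewidth 1.
Bags: B1 = {1, 4}  B2 = {1, 2}  B3 = {2, 5}  B4 = {3, 5}
Tree: B1–B2, B2–B3, B3–B4

The largest bag has 2 vertices, giving width 1; this decomposition certifies tw(G) ≤ 1. Since G has at least one edge (e.g. 4–1), it is not an edgeless graph, so tw(G) ≥ 1. The upper and lower bounds meet at 1, so that is the treewidth.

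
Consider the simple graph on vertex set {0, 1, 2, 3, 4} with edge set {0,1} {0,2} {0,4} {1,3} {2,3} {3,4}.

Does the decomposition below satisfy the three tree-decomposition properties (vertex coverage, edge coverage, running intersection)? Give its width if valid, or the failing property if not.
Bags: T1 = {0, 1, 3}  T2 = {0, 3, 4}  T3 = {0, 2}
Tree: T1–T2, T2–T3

No — edge (3,2) lies in no bag.

A tree decomposition must satisfy three properties: every vertex lies in some bag; for every edge, both endpoints lie together in some bag; and for every vertex, the bags containing it form a connected subtree. Here edge (3,2) lies in no bag, so the decomposition is invalid.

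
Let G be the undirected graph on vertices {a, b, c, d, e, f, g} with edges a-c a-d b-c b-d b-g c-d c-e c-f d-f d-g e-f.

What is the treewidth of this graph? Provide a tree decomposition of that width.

Treewidth 2.
One such decomposition:
Bags: B1 = {b, c, d}  B2 = {c, d, f}  B3 = {b, d, g}  B4 = {c, e, f}  B5 = {a, c, d}
Tree: B1–B2, B1–B3, B2–B4, B1–B5

The largest bag has 3 vertices, giving width 2; this decomposition certifies tw(G) ≤ 2. For the lower bound, the 3 vertices {b, d, g} are pairwise adjacent, and any tree decomposition puts a clique entirely inside one bag — forcing width ≥ 2. Combining the bounds, tw(G) = 2.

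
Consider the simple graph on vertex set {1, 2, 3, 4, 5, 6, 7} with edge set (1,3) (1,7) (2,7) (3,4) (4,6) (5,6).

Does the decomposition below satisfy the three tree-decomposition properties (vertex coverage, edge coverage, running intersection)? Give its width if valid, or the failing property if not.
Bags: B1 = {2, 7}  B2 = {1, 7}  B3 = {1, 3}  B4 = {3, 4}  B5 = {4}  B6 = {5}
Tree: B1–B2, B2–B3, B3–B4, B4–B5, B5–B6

A tree decomposition must satisfy three properties: every vertex lies in some bag; for every edge, both endpoints lie together in some bag; and for every vertex, the bags containing it form a connected subtree. Here vertex 6 appears in no bag, so the decomposition is invalid.

No — vertex 6 appears in no bag.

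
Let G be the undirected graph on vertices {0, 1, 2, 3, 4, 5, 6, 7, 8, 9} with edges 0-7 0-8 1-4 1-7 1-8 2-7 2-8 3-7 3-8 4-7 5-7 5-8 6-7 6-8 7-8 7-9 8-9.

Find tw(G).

2

A width-2 tree decomposition is:
Bags: B1 = {1, 7, 8}  B2 = {2, 7, 8}  B3 = {5, 7, 8}  B4 = {6, 7, 8}  B5 = {1, 4, 7}  B6 = {3, 7, 8}  B7 = {7, 8, 9}  B8 = {0, 7, 8}
Tree: B1–B2, B2–B3, B1–B4, B1–B5, B4–B6, B1–B7, B3–B8
Every bag has size at most 3, so the width is 3 − 1 = 2 and tw(G) ≤ 2. For the lower bound, the 3 vertices {0, 7, 8} are pairwise adjacent, and any tree decomposition puts a clique entirely inside one bag — forcing width ≥ 2. Therefore the treewidth is 2.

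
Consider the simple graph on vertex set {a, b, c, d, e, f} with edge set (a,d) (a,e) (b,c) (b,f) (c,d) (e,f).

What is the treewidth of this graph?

2

A width-2 tree decomposition is:
Bags: B1 = {b, e, f}  B2 = {b, c, e}  B3 = {c, d, e}  B4 = {a, d, e}
Tree: B1–B2, B2–B3, B3–B4
Every bag has size at most 3, so the width is 3 − 1 = 2 and tw(G) ≤ 2. Since e–f–b–c–d–a–e is a cycle in G, G is not acyclic. Forests are exactly the graphs of treewidth ≤ 1, so tw(G) ≥ 2. The upper and lower bounds meet at 2, so that is the treewidth.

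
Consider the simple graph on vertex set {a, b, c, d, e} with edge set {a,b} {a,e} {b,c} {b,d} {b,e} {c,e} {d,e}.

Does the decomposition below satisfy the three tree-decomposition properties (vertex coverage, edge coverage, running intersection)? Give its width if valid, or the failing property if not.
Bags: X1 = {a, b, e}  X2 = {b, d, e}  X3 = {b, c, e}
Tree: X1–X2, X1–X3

Every vertex of G appears in some bag (union = {a, b, c, d, e}); every edge is covered by a bag; and for each vertex v the set of bags containing v is connected in the bag tree. The decomposition is therefore valid. The largest bag has 3 vertices, so the width is 2.

Yes; width 2.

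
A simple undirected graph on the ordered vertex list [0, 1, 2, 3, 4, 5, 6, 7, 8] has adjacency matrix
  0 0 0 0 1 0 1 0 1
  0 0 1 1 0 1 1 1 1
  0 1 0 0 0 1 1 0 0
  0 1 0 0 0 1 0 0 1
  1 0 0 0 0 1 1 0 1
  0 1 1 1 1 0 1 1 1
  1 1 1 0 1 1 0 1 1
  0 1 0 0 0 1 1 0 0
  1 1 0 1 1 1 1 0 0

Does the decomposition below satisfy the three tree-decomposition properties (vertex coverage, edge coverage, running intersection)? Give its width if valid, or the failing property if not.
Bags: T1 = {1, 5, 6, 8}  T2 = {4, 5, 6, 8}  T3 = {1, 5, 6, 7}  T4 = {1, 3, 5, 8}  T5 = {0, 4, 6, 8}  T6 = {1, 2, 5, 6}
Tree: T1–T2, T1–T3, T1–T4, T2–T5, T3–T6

Checking the three conditions: (i) the bags cover all of {0, 1, 2, 3, 4, 5, 6, 7, 8}; (ii) for each edge, some bag contains both endpoints; (iii) the bags containing any fixed vertex form a subtree. All hold, so the decomposition is valid with width 4 − 1 = 3.

Yes; width 3.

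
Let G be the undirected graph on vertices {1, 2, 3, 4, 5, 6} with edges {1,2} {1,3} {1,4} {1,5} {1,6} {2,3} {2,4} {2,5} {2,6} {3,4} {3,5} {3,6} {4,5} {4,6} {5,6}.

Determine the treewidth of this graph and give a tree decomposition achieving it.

Treewidth 5.
Bags: B1 = {1, 2, 3, 4, 5, 6}
Tree: (single bag)

With just one bag of size 6, the width is 6 − 1 = 5, so tw(G) ≤ 5. Conversely, {1, 2, 3, 4, 5, 6} is a clique of size 6, and the vertices of any clique must share a bag in every tree decomposition; so some bag has ≥ 6 vertices and tw(G) ≥ 5. Combining the bounds, tw(G) = 5.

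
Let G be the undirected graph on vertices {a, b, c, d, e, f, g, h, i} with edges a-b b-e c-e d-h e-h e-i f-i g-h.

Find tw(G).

A width-1 tree decomposition is:
Bags: B1 = {e, i}  B2 = {b, e}  B3 = {e, h}  B4 = {f, i}  B5 = {a, b}  B6 = {d, h}  B7 = {c, e}  B8 = {g, h}
Tree: B1–B2, B1–B3, B1–B4, B2–B5, B3–B6, B1–B7, B6–B8
Every bag has size at most 2, so the width is 2 − 1 = 1 and tw(G) ≤ 1. Any graph with an edge has treewidth ≥ 1, and G has the edge i–e. Combining the bounds, tw(G) = 1.

1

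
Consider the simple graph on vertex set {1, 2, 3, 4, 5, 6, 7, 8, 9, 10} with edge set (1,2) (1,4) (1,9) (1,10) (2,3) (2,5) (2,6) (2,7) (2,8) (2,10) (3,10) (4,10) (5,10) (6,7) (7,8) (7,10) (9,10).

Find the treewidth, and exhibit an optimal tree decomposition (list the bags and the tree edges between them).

Every bag has size at most 3, so the width is 3 − 1 = 2 and tw(G) ≤ 2. On the other hand G contains the 3-clique {1, 9, 10}. A clique must lie in a single bag of any decomposition, so no decomposition can have width below 2. The upper and lower bounds meet at 2, so that is the treewidth.

Treewidth 2.
Bags: B1 = {1, 2, 10}  B2 = {2, 5, 10}  B3 = {2, 7, 10}  B4 = {2, 7, 8}  B5 = {2, 6, 7}  B6 = {1, 9, 10}  B7 = {1, 4, 10}  B8 = {2, 3, 10}
Tree: B1–B2, B1–B3, B3–B4, B4–B5, B1–B6, B1–B7, B3–B8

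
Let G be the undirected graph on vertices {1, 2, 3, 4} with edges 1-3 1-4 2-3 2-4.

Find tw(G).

A width-2 tree decomposition is:
Bags: B1 = {2, 3, 4}  B2 = {1, 3, 4}
Tree: B1–B2
The largest bag has 3 vertices, giving width 2; this decomposition certifies tw(G) ≤ 2. The edges 3–2–4–1–3 form a cycle, so G is not a tree and its treewidth is at least 2. Therefore the treewidth is 2.

2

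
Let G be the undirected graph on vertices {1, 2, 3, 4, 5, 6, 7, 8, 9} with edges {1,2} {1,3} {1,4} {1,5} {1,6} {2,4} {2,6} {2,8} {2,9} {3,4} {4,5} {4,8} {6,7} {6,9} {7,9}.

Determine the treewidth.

2

A width-2 tree decomposition is:
Bags: B1 = {6, 7, 9}  B2 = {2, 6, 9}  B3 = {1, 2, 6}  B4 = {1, 2, 4}  B5 = {2, 4, 8}  B6 = {1, 4, 5}  B7 = {1, 3, 4}
Tree: B1–B2, B2–B3, B3–B4, B4–B5, B4–B6, B4–B7
Every bag has size at most 3, so the width is 3 − 1 = 2 and tw(G) ≤ 2. On the other hand G contains the 3-clique {2, 4, 8}. A clique must lie in a single bag of any decomposition, so no decomposition can have width below 2. Hence tw(G) = 2 exactly.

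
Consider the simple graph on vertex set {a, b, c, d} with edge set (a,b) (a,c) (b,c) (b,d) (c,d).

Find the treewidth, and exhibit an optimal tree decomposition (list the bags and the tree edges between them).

The largest bag has 3 vertices, giving width 2; this decomposition certifies tw(G) ≤ 2. Conversely, {b, c, d} is a clique of size 3, and the vertices of any clique must share a bag in every tree decomposition; so some bag has ≥ 3 vertices and tw(G) ≥ 2. Hence tw(G) = 2 exactly.

Treewidth 2.
One optimal decomposition is:
Bags: B1 = {b, c, d}  B2 = {a, b, c}
Tree: B1–B2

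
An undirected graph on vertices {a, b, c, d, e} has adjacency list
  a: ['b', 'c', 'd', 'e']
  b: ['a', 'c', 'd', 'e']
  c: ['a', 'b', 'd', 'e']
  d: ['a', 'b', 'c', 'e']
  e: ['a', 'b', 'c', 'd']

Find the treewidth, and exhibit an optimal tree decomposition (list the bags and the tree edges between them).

A single bag containing all 5 vertices is trivially a valid decomposition of width 4. On the other hand G contains the 5-clique {a, b, c, d, e}. A clique must lie in a single bag of any decomposition, so no decomposition can have width below 4. Hence tw(G) = 4 exactly.

Treewidth 4.
Bags: B1 = {a, b, c, d, e}
Tree: (single bag)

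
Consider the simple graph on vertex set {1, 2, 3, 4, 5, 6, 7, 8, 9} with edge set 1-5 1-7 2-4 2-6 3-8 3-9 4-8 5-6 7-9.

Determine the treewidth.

A width-2 tree decomposition is:
Bags: B1 = {3, 7, 9}  B2 = {1, 3, 7}  B3 = {1, 3, 5}  B4 = {3, 5, 6}  B5 = {2, 3, 6}  B6 = {2, 3, 4}  B7 = {3, 4, 8}
Tree: B1–B2, B2–B3, B3–B4, B4–B5, B5–B6, B6–B7
Every bag has size at most 3, so the width is 3 − 1 = 2 and tw(G) ≤ 2. For the lower bound, G contains the cycle 3–9–7–1–5–6–2–4–8–3, so G is not a forest; only forests have treewidth ≤ 1, hence tw(G) ≥ 2. Combining the bounds, tw(G) = 2.

2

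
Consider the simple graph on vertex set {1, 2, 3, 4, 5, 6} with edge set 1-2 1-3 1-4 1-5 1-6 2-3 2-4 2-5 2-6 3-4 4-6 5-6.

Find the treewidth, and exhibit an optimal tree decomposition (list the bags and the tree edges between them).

Treewidth 3.
Bags: B1 = {1, 2, 5, 6}  B2 = {1, 2, 4, 6}  B3 = {1, 2, 3, 4}
Tree: B1–B2, B2–B3

Each bag holds 4 vertices, so the decomposition has width 3, which upper-bounds the treewidth. For the lower bound, the 4 vertices {1, 2, 3, 4} are pairwise adjacent, and any tree decomposition puts a clique entirely inside one bag — forcing width ≥ 3. Therefore the treewidth is 3.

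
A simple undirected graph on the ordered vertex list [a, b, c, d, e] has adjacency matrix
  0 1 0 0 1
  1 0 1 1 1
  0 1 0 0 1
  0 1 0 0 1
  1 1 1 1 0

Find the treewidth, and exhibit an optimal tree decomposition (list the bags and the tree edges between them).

Treewidth 2.
Bags: B1 = {b, d, e}  B2 = {b, c, e}  B3 = {a, b, e}
Tree: B1–B2, B1–B3

Every bag has size at most 3, so the width is 3 − 1 = 2 and tw(G) ≤ 2. On the other hand G contains the 3-clique {b, d, e}. A clique must lie in a single bag of any decomposition, so no decomposition can have width below 2. The upper and lower bounds meet at 2, so that is the treewidth.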